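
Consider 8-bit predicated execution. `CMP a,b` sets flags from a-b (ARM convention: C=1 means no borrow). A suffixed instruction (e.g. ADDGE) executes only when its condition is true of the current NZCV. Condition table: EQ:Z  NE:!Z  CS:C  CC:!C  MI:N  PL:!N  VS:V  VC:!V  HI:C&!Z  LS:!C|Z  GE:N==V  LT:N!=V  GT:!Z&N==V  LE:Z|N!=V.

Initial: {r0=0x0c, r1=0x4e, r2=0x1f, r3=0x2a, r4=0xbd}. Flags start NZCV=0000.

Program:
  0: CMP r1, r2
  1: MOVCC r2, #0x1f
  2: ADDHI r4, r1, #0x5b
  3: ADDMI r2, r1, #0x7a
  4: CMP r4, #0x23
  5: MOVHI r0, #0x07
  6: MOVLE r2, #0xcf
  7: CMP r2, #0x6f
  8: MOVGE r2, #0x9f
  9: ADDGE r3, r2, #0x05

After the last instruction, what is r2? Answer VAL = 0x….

VAL = 0xcf

[0] flags=0010 → (cmp)
[1] flags=0010 CC?F → skip
[2] flags=0010 HI?T → r4=0xa9
[3] flags=0010 MI?F → skip
[4] flags=1010 → (cmp)
[5] flags=1010 HI?T → r0=0x07
[6] flags=1010 LE?T → r2=0xcf
[7] flags=0011 → (cmp)
[8] flags=0011 GE?F → skip
[9] flags=0011 GE?F → skip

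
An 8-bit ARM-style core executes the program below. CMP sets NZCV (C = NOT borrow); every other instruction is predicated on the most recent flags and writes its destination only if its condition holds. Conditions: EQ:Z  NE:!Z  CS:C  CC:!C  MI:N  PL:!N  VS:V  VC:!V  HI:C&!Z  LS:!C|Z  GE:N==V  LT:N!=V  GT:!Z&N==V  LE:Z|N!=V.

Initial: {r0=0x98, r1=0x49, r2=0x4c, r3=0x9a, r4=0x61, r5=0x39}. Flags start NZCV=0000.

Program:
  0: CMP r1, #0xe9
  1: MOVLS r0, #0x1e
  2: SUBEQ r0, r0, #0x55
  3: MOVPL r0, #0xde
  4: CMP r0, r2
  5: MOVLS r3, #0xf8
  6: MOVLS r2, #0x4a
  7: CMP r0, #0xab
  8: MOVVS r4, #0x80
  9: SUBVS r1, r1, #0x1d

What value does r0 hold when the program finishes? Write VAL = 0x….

VAL = 0xde

[0] flags=0000 → (cmp)
[1] flags=0000 LS?T → r0=0x1e
[2] flags=0000 EQ?F → skip
[3] flags=0000 PL?T → r0=0xde
[4] flags=1010 → (cmp)
[5] flags=1010 LS?F → skip
[6] flags=1010 LS?F → skip
[7] flags=0010 → (cmp)
[8] flags=0010 VS?F → skip
[9] flags=0010 VS?F → skip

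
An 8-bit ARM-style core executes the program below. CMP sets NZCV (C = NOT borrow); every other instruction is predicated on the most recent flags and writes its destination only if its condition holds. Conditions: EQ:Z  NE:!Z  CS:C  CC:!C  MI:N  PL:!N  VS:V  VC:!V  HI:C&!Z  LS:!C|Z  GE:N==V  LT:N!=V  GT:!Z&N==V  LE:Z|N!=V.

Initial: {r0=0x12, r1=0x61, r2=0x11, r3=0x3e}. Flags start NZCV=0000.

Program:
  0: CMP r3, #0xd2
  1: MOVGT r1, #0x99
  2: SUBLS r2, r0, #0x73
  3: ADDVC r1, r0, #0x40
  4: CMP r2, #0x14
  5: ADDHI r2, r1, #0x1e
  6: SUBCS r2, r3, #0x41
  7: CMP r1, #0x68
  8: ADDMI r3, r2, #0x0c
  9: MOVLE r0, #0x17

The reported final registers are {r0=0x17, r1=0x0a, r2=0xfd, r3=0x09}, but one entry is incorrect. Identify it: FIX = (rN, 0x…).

[0] flags=0000 → (cmp)
[1] flags=0000 GT?T → r1=0x99
[2] flags=0000 LS?T → r2=0x9f
[3] flags=0000 VC?T → r1=0x52
[4] flags=1010 → (cmp)
[5] flags=1010 HI?T → r2=0x70
[6] flags=1010 CS?T → r2=0xfd
[7] flags=1000 → (cmp)
[8] flags=1000 MI?T → r3=0x09
[9] flags=1000 LE?T → r0=0x17

FIX = (r1, 0x52)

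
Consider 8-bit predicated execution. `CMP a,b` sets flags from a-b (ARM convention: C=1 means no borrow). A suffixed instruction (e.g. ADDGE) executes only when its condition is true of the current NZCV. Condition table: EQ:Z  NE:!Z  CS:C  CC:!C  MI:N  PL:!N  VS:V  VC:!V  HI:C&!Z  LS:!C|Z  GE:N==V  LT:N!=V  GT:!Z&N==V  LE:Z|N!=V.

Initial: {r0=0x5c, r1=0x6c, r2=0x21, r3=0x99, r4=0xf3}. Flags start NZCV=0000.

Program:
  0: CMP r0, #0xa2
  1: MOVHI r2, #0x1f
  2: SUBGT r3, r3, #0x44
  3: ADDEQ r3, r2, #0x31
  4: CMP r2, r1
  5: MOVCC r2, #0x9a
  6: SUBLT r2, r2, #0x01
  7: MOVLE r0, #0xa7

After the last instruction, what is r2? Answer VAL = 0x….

VAL = 0x99

0: ✓ CMP  NZCV=1001
1: · MOVHI
2: ✓ SUBGT  r3←0x55
3: · ADDEQ
4: ✓ CMP  NZCV=1000
5: ✓ MOVCC  r2←0x9a
6: ✓ SUBLT  r2←0x99
7: ✓ MOVLE  r0←0xa7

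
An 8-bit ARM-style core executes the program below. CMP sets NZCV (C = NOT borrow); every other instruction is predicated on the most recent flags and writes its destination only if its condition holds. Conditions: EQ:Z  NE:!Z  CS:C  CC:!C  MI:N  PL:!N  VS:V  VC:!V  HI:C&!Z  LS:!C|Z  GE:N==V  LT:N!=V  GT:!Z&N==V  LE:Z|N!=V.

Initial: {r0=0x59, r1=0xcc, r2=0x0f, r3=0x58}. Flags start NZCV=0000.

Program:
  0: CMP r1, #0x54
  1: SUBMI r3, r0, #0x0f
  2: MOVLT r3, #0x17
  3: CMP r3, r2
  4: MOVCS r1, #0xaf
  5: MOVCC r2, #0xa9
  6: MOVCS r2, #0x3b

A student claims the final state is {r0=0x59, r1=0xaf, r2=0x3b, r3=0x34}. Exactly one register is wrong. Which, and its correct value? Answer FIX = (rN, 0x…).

0: ✓ CMP  NZCV=0011
1: · SUBMI
2: ✓ MOVLT  r3←0x17
3: ✓ CMP  NZCV=0010
4: ✓ MOVCS  r1←0xaf
5: · MOVCC
6: ✓ MOVCS  r2←0x3b

FIX = (r3, 0x17)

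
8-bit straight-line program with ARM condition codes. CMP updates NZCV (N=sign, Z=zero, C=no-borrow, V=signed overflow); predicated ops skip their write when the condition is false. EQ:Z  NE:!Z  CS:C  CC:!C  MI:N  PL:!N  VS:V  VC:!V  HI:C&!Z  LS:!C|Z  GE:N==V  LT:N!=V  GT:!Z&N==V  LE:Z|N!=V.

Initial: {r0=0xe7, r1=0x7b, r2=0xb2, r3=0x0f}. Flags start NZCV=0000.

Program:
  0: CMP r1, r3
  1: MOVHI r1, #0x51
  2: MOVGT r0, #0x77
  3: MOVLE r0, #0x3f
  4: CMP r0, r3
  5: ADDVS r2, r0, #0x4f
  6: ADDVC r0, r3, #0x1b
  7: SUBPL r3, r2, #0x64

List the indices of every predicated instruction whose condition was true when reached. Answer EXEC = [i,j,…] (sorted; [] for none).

0: ✓ CMP  NZCV=0010
1: ✓ MOVHI  r1←0x51
2: ✓ MOVGT  r0←0x77
3: · MOVLE
4: ✓ CMP  NZCV=0010
5: · ADDVS
6: ✓ ADDVC  r0←0x2a
7: ✓ SUBPL  r3←0x4e

EXEC = [1,2,6,7]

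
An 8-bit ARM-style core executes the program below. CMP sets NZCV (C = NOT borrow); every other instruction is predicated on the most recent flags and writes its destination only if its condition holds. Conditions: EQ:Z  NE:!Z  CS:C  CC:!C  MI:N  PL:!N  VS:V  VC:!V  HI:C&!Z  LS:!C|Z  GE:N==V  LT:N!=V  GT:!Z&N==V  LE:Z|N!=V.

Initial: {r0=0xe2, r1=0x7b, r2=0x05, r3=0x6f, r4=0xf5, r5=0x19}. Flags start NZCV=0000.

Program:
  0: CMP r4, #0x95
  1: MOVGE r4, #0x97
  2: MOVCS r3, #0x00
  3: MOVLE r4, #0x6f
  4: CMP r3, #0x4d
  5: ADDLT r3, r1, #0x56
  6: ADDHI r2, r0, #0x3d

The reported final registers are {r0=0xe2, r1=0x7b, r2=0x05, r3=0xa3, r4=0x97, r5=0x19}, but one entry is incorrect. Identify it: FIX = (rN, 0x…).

FIX = (r3, 0xd1)

[0] flags=0010 → (cmp)
[1] flags=0010 GE?T → r4=0x97
[2] flags=0010 CS?T → r3=0x00
[3] flags=0010 LE?F → skip
[4] flags=1000 → (cmp)
[5] flags=1000 LT?T → r3=0xd1
[6] flags=1000 HI?F → skip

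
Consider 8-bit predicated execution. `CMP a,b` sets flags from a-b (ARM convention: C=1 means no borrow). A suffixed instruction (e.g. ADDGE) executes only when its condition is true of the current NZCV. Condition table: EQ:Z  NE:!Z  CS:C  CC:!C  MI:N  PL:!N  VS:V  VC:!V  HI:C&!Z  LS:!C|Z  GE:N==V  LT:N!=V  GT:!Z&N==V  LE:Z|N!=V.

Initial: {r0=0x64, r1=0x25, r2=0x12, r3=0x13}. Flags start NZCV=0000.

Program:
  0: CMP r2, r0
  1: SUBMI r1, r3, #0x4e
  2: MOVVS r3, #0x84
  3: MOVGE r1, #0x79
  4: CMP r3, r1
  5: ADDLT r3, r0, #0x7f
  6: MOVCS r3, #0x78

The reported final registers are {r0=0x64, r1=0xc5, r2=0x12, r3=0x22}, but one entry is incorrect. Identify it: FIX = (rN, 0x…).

FIX = (r3, 0x13)

0: ✓ CMP  NZCV=1000
1: ✓ SUBMI  r1←0xc5
2: · MOVVS
3: · MOVGE
4: ✓ CMP  NZCV=0000
5: · ADDLT
6: · MOVCS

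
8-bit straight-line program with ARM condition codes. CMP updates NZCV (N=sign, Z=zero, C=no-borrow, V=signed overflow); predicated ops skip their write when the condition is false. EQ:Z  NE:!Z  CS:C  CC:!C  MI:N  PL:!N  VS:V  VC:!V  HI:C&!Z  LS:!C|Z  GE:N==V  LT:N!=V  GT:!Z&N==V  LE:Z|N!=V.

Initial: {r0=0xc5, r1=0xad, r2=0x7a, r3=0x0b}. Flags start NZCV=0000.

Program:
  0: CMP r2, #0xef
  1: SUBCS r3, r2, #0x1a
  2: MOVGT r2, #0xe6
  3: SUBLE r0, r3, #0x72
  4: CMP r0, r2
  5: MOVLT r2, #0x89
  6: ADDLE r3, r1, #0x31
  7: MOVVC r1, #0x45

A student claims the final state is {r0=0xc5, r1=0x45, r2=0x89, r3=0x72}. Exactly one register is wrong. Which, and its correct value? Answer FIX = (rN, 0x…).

[0] flags=1001 → (cmp)
[1] flags=1001 CS?F → skip
[2] flags=1001 GT?T → r2=0xe6
[3] flags=1001 LE?F → skip
[4] flags=1000 → (cmp)
[5] flags=1000 LT?T → r2=0x89
[6] flags=1000 LE?T → r3=0xde
[7] flags=1000 VC?T → r1=0x45

FIX = (r3, 0xde)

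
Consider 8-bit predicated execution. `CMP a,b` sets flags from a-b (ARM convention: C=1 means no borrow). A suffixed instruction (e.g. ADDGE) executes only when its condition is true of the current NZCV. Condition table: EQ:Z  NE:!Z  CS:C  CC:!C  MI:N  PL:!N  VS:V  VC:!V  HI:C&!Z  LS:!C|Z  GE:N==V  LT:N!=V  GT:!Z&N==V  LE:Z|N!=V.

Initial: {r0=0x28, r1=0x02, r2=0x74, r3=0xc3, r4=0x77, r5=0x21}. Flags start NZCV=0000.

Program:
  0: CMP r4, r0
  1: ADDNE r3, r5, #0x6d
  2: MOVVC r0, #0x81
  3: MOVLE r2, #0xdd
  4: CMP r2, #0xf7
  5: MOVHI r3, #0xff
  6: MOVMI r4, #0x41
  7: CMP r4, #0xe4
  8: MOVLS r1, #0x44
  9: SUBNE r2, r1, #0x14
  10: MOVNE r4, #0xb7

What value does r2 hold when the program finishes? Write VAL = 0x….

0: ✓ CMP  NZCV=0010
1: ✓ ADDNE  r3←0x8e
2: ✓ MOVVC  r0←0x81
3: · MOVLE
4: ✓ CMP  NZCV=0000
5: · MOVHI
6: · MOVMI
7: ✓ CMP  NZCV=1001
8: ✓ MOVLS  r1←0x44
9: ✓ SUBNE  r2←0x30
10: ✓ MOVNE  r4←0xb7

VAL = 0x30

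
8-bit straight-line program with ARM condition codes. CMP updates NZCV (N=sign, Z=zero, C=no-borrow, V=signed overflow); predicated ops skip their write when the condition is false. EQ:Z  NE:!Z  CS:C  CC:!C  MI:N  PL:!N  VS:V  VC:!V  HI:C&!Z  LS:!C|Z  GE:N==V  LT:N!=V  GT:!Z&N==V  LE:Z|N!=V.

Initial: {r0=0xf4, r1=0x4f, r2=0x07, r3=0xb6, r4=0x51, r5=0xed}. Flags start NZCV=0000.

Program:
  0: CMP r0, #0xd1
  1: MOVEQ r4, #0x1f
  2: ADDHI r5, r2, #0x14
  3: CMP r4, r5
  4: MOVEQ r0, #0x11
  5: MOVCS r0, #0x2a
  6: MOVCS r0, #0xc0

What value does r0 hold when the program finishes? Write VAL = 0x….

VAL = 0xc0

0: ✓ CMP  NZCV=0010
1: · MOVEQ
2: ✓ ADDHI  r5←0x1b
3: ✓ CMP  NZCV=0010
4: · MOVEQ
5: ✓ MOVCS  r0←0x2a
6: ✓ MOVCS  r0←0xc0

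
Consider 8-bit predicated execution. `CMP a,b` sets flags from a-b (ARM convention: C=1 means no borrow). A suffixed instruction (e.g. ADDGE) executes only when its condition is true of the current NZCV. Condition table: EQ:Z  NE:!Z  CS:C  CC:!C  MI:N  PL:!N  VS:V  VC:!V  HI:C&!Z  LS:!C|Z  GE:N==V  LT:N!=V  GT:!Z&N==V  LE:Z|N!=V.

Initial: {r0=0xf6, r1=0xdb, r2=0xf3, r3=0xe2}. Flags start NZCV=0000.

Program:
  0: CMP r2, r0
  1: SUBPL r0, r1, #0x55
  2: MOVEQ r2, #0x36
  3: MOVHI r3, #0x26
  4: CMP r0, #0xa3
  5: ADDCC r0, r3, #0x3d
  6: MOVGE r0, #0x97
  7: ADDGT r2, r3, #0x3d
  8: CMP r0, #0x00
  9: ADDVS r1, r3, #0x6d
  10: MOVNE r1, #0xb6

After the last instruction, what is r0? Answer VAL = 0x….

0: ✓ CMP  NZCV=1000
1: · SUBPL
2: · MOVEQ
3: · MOVHI
4: ✓ CMP  NZCV=0010
5: · ADDCC
6: ✓ MOVGE  r0←0x97
7: ✓ ADDGT  r2←0x1f
8: ✓ CMP  NZCV=1010
9: · ADDVS
10: ✓ MOVNE  r1←0xb6

VAL = 0x97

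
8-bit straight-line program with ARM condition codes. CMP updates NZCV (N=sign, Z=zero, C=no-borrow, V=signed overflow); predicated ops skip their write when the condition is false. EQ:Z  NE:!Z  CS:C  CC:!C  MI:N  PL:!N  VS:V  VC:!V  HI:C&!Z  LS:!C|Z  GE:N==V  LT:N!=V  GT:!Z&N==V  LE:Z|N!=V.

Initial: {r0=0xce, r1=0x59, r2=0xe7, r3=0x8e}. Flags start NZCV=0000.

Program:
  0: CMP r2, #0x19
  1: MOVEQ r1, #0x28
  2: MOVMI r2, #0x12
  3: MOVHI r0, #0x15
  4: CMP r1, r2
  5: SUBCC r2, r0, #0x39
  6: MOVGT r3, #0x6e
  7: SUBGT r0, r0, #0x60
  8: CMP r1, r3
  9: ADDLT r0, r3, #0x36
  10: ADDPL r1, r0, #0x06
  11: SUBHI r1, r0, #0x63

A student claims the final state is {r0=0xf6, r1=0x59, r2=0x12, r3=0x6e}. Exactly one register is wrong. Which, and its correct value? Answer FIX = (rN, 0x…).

[0] flags=1010 → (cmp)
[1] flags=1010 EQ?F → skip
[2] flags=1010 MI?T → r2=0x12
[3] flags=1010 HI?T → r0=0x15
[4] flags=0010 → (cmp)
[5] flags=0010 CC?F → skip
[6] flags=0010 GT?T → r3=0x6e
[7] flags=0010 GT?T → r0=0xb5
[8] flags=1000 → (cmp)
[9] flags=1000 LT?T → r0=0xa4
[10] flags=1000 PL?F → skip
[11] flags=1000 HI?F → skip

FIX = (r0, 0xa4)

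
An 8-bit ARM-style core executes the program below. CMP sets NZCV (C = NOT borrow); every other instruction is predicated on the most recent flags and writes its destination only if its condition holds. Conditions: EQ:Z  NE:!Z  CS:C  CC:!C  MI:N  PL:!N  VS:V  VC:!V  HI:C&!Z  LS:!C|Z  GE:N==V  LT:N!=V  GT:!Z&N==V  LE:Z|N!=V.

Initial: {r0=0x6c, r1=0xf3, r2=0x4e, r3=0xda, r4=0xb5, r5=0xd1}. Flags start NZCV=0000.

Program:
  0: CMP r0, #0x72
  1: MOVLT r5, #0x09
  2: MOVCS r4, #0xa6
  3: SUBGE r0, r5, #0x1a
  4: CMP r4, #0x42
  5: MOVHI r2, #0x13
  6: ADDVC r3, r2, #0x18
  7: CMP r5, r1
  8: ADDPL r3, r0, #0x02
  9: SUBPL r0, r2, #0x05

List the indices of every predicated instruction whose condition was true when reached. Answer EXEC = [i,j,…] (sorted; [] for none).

0: ✓ CMP  NZCV=1000
1: ✓ MOVLT  r5←0x09
2: · MOVCS
3: · SUBGE
4: ✓ CMP  NZCV=0011
5: ✓ MOVHI  r2←0x13
6: · ADDVC
7: ✓ CMP  NZCV=0000
8: ✓ ADDPL  r3←0x6e
9: ✓ SUBPL  r0←0x0e

EXEC = [1,5,8,9]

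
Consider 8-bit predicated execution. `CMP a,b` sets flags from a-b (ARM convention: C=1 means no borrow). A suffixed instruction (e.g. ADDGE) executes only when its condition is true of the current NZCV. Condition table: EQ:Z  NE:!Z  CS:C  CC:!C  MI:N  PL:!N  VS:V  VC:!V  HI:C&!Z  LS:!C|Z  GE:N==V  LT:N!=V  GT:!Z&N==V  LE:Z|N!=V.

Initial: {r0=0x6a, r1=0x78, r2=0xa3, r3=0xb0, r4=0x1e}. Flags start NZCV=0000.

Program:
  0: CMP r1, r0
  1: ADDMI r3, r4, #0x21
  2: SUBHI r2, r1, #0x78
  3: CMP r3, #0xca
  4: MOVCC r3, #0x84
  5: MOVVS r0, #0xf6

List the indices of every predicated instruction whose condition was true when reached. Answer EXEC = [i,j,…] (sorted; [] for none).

[0] flags=0010 → (cmp)
[1] flags=0010 MI?F → skip
[2] flags=0010 HI?T → r2=0x00
[3] flags=1000 → (cmp)
[4] flags=1000 CC?T → r3=0x84
[5] flags=1000 VS?F → skip

EXEC = [2,4]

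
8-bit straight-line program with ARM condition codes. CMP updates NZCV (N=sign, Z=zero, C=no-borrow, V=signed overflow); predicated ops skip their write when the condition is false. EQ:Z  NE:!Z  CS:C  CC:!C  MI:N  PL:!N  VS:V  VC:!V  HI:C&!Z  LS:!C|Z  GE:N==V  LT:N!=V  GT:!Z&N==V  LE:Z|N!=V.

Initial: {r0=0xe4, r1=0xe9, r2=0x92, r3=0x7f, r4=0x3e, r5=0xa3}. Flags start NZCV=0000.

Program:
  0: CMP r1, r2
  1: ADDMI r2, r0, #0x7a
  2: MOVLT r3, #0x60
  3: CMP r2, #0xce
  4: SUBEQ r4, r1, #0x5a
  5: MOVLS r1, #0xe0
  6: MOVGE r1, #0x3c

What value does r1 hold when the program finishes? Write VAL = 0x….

[0] flags=0010 → (cmp)
[1] flags=0010 MI?F → skip
[2] flags=0010 LT?F → skip
[3] flags=1000 → (cmp)
[4] flags=1000 EQ?F → skip
[5] flags=1000 LS?T → r1=0xe0
[6] flags=1000 GE?F → skip

VAL = 0xe0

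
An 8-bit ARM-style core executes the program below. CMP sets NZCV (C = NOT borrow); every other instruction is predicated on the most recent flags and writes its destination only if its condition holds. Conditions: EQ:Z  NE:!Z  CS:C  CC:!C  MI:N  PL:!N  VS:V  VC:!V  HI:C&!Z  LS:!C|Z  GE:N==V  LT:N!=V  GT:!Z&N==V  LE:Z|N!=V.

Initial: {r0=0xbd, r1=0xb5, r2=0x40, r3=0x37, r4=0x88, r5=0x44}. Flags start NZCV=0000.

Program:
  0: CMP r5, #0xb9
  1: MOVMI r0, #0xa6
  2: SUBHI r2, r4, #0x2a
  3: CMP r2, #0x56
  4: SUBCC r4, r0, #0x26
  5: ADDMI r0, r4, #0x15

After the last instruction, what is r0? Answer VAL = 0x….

VAL = 0x95

[0] flags=1001 → (cmp)
[1] flags=1001 MI?T → r0=0xa6
[2] flags=1001 HI?F → skip
[3] flags=1000 → (cmp)
[4] flags=1000 CC?T → r4=0x80
[5] flags=1000 MI?T → r0=0x95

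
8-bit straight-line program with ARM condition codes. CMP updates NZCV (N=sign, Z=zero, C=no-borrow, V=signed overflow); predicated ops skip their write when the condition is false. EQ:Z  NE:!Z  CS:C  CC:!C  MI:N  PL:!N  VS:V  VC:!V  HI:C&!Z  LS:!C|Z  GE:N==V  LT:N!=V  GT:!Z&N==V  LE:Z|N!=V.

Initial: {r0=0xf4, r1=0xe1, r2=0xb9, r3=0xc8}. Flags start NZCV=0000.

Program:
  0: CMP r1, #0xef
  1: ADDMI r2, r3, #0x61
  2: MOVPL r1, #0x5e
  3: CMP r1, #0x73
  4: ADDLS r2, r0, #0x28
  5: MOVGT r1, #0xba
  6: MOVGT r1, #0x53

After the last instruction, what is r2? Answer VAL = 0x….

VAL = 0x29

[0] flags=1000 → (cmp)
[1] flags=1000 MI?T → r2=0x29
[2] flags=1000 PL?F → skip
[3] flags=0011 → (cmp)
[4] flags=0011 LS?F → skip
[5] flags=0011 GT?F → skip
[6] flags=0011 GT?F → skip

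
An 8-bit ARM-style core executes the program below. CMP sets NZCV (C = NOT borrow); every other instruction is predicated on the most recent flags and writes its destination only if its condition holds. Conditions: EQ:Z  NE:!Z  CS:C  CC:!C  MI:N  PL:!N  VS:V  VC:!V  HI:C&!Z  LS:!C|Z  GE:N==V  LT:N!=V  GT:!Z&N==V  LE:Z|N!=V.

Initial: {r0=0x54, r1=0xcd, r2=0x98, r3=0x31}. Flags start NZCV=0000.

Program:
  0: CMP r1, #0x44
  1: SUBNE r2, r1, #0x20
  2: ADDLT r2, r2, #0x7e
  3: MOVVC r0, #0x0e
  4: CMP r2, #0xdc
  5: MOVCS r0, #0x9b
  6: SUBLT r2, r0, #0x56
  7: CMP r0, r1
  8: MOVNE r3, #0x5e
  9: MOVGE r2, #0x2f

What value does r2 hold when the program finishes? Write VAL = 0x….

VAL = 0x2f

0: ✓ CMP  NZCV=1010
1: ✓ SUBNE  r2←0xad
2: ✓ ADDLT  r2←0x2b
3: ✓ MOVVC  r0←0x0e
4: ✓ CMP  NZCV=0000
5: · MOVCS
6: · SUBLT
7: ✓ CMP  NZCV=0000
8: ✓ MOVNE  r3←0x5e
9: ✓ MOVGE  r2←0x2f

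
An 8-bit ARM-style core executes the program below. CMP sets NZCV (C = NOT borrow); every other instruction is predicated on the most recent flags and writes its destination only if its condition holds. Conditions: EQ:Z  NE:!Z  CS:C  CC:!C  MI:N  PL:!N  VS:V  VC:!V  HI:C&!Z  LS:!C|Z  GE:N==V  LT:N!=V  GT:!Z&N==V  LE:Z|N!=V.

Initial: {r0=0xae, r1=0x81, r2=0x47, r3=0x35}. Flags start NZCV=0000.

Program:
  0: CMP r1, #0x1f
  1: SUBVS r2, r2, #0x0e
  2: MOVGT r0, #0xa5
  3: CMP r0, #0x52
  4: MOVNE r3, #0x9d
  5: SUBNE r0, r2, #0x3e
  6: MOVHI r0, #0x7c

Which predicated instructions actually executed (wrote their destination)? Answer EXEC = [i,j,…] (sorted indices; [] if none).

EXEC = [1,4,5,6]

0: ✓ CMP  NZCV=0011
1: ✓ SUBVS  r2←0x39
2: · MOVGT
3: ✓ CMP  NZCV=0011
4: ✓ MOVNE  r3←0x9d
5: ✓ SUBNE  r0←0xfb
6: ✓ MOVHI  r0←0x7c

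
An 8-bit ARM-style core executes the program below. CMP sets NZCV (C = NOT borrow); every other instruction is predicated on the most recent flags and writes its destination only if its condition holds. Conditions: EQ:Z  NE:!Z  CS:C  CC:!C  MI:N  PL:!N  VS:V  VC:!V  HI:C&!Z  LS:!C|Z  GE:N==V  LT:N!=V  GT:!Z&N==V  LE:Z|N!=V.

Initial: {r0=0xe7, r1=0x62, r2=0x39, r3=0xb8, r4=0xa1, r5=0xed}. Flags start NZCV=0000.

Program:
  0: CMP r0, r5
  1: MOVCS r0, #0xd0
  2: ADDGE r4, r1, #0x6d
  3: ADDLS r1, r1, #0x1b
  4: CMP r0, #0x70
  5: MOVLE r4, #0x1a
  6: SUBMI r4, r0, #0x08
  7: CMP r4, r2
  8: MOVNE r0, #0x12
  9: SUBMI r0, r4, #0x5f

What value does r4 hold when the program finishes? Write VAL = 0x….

0: ✓ CMP  NZCV=1000
1: · MOVCS
2: · ADDGE
3: ✓ ADDLS  r1←0x7d
4: ✓ CMP  NZCV=0011
5: ✓ MOVLE  r4←0x1a
6: · SUBMI
7: ✓ CMP  NZCV=1000
8: ✓ MOVNE  r0←0x12
9: ✓ SUBMI  r0←0xbb

VAL = 0x1a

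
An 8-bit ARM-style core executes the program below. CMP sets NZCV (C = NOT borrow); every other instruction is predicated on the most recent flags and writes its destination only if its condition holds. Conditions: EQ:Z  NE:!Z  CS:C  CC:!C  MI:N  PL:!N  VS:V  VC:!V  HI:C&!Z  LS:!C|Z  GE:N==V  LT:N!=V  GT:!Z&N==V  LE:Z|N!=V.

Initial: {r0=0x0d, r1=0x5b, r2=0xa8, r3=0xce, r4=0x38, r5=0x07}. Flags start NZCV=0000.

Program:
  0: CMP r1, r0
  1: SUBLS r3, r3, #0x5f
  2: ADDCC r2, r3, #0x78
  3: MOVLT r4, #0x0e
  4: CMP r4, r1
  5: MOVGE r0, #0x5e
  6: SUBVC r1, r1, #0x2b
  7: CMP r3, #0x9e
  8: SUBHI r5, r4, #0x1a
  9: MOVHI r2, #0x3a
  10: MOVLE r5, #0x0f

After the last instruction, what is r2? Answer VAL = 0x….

[0] flags=0010 → (cmp)
[1] flags=0010 LS?F → skip
[2] flags=0010 CC?F → skip
[3] flags=0010 LT?F → skip
[4] flags=1000 → (cmp)
[5] flags=1000 GE?F → skip
[6] flags=1000 VC?T → r1=0x30
[7] flags=0010 → (cmp)
[8] flags=0010 HI?T → r5=0x1e
[9] flags=0010 HI?T → r2=0x3a
[10] flags=0010 LE?F → skip

VAL = 0x3a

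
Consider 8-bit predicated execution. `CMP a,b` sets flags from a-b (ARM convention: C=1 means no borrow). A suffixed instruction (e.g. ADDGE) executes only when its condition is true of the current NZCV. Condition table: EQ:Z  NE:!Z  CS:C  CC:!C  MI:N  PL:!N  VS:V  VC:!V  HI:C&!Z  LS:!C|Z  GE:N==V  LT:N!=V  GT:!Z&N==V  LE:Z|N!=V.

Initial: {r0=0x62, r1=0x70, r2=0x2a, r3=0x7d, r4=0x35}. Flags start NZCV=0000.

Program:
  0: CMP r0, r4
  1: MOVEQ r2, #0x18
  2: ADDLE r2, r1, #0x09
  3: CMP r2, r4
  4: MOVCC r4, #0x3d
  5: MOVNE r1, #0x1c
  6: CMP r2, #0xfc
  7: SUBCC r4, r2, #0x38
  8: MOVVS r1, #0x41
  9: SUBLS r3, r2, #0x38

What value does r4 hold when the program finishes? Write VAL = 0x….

VAL = 0xf2

0: ✓ CMP  NZCV=0010
1: · MOVEQ
2: · ADDLE
3: ✓ CMP  NZCV=1000
4: ✓ MOVCC  r4←0x3d
5: ✓ MOVNE  r1←0x1c
6: ✓ CMP  NZCV=0000
7: ✓ SUBCC  r4←0xf2
8: · MOVVS
9: ✓ SUBLS  r3←0xf2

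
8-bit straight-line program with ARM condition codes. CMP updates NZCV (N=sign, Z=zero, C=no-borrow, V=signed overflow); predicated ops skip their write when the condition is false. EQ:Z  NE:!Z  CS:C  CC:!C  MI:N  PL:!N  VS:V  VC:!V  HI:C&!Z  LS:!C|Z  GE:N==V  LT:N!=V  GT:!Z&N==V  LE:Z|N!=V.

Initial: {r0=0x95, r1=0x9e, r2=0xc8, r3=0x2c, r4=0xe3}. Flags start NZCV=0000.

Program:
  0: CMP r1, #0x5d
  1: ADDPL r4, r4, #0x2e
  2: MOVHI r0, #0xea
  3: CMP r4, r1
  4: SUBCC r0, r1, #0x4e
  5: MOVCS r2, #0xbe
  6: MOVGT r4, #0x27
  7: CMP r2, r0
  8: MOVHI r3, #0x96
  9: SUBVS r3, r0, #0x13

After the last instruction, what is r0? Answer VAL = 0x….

0: ✓ CMP  NZCV=0011
1: ✓ ADDPL  r4←0x11
2: ✓ MOVHI  r0←0xea
3: ✓ CMP  NZCV=0000
4: ✓ SUBCC  r0←0x50
5: · MOVCS
6: ✓ MOVGT  r4←0x27
7: ✓ CMP  NZCV=0011
8: ✓ MOVHI  r3←0x96
9: ✓ SUBVS  r3←0x3d

VAL = 0x50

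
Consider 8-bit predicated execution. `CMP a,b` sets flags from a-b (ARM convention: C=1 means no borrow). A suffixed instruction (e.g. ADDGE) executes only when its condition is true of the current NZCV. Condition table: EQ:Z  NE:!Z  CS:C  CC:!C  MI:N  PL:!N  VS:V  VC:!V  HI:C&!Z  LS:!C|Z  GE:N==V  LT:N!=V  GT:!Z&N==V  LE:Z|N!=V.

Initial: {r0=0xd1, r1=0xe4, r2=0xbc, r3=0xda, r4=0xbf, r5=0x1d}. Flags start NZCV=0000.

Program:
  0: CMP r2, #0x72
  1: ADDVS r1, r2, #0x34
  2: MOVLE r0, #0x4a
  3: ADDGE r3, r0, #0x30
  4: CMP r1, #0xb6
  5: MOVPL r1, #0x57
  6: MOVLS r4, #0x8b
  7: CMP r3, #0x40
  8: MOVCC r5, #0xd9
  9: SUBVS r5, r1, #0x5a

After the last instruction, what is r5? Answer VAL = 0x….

0: ✓ CMP  NZCV=0011
1: ✓ ADDVS  r1←0xf0
2: ✓ MOVLE  r0←0x4a
3: · ADDGE
4: ✓ CMP  NZCV=0010
5: ✓ MOVPL  r1←0x57
6: · MOVLS
7: ✓ CMP  NZCV=1010
8: · MOVCC
9: · SUBVS

VAL = 0x1d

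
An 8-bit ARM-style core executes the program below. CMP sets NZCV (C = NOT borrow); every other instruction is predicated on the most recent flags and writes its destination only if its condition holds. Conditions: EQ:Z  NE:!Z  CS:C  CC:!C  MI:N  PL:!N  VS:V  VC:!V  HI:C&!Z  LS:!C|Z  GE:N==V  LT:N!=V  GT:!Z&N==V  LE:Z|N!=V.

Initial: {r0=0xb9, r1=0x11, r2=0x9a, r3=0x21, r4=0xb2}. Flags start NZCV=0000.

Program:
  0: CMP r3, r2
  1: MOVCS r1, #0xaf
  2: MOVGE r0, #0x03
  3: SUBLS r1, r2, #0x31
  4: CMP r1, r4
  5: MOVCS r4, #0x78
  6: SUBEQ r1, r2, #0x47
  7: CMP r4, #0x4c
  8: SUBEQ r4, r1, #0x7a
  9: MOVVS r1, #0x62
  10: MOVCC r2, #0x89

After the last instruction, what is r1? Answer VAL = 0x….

[0] flags=1001 → (cmp)
[1] flags=1001 CS?F → skip
[2] flags=1001 GE?T → r0=0x03
[3] flags=1001 LS?T → r1=0x69
[4] flags=1001 → (cmp)
[5] flags=1001 CS?F → skip
[6] flags=1001 EQ?F → skip
[7] flags=0011 → (cmp)
[8] flags=0011 EQ?F → skip
[9] flags=0011 VS?T → r1=0x62
[10] flags=0011 CC?F → skip

VAL = 0x62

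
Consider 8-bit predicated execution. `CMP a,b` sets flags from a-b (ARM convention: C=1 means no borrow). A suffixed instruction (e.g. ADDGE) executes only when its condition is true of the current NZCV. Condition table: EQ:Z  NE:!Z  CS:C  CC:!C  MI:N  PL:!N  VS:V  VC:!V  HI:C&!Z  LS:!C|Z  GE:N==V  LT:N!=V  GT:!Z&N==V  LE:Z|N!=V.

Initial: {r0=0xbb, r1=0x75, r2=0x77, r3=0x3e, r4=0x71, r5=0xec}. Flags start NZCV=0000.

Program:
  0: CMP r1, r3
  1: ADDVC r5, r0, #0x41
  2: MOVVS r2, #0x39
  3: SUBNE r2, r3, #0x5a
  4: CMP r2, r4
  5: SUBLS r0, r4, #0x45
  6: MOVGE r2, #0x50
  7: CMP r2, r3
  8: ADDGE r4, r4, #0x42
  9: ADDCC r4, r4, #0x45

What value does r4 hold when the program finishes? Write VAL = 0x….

0: ✓ CMP  NZCV=0010
1: ✓ ADDVC  r5←0xfc
2: · MOVVS
3: ✓ SUBNE  r2←0xe4
4: ✓ CMP  NZCV=0011
5: · SUBLS
6: · MOVGE
7: ✓ CMP  NZCV=1010
8: · ADDGE
9: · ADDCC

VAL = 0x71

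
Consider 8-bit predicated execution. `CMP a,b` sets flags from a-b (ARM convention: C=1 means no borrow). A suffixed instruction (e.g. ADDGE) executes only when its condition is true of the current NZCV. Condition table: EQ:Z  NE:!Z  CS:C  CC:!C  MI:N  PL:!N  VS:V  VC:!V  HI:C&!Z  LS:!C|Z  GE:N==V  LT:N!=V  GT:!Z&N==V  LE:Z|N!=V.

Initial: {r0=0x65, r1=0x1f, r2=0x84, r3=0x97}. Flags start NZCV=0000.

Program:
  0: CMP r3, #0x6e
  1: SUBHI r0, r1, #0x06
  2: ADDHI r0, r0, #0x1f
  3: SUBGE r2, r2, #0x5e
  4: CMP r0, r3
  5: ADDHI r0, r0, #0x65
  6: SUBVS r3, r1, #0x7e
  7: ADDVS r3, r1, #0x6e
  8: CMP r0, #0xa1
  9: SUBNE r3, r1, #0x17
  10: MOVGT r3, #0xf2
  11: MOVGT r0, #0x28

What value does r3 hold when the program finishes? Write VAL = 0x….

0: ✓ CMP  NZCV=0011
1: ✓ SUBHI  r0←0x19
2: ✓ ADDHI  r0←0x38
3: · SUBGE
4: ✓ CMP  NZCV=1001
5: · ADDHI
6: ✓ SUBVS  r3←0xa1
7: ✓ ADDVS  r3←0x8d
8: ✓ CMP  NZCV=1001
9: ✓ SUBNE  r3←0x08
10: ✓ MOVGT  r3←0xf2
11: ✓ MOVGT  r0←0x28

VAL = 0xf2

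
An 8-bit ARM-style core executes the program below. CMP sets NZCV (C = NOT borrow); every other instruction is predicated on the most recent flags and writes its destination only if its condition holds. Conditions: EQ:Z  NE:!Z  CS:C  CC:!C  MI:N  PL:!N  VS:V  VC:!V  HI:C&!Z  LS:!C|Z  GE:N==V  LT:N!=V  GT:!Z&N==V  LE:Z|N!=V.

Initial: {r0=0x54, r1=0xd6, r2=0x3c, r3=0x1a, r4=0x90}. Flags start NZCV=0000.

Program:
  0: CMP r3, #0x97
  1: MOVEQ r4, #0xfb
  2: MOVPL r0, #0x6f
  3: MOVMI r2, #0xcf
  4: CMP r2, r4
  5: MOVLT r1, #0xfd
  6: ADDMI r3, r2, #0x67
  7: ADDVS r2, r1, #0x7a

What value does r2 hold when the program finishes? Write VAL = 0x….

[0] flags=1001 → (cmp)
[1] flags=1001 EQ?F → skip
[2] flags=1001 PL?F → skip
[3] flags=1001 MI?T → r2=0xcf
[4] flags=0010 → (cmp)
[5] flags=0010 LT?F → skip
[6] flags=0010 MI?F → skip
[7] flags=0010 VS?F → skip

VAL = 0xcf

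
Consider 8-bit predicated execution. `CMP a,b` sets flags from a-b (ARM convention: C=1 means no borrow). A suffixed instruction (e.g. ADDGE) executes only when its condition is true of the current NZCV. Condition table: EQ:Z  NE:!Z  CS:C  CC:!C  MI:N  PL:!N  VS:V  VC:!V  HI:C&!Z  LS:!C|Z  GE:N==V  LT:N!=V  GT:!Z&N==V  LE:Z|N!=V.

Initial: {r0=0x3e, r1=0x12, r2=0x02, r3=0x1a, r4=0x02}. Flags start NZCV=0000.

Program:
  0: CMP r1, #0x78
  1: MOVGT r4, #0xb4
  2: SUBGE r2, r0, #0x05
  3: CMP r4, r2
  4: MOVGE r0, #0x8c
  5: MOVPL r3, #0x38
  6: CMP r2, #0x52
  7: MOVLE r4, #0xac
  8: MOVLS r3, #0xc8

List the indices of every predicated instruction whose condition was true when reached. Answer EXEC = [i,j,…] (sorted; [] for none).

0: ✓ CMP  NZCV=1000
1: · MOVGT
2: · SUBGE
3: ✓ CMP  NZCV=0110
4: ✓ MOVGE  r0←0x8c
5: ✓ MOVPL  r3←0x38
6: ✓ CMP  NZCV=1000
7: ✓ MOVLE  r4←0xac
8: ✓ MOVLS  r3←0xc8

EXEC = [4,5,7,8]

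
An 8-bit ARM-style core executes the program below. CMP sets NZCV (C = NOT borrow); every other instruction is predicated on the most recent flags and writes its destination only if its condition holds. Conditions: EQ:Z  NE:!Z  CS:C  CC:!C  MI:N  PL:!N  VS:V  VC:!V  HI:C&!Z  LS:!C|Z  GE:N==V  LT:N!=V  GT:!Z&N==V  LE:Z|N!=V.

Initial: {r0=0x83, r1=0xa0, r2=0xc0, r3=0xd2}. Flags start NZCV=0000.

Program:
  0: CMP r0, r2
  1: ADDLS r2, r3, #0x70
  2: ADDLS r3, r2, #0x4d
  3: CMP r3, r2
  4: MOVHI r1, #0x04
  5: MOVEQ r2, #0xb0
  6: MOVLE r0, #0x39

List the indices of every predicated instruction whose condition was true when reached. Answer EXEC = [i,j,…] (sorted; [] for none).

0: ✓ CMP  NZCV=1000
1: ✓ ADDLS  r2←0x42
2: ✓ ADDLS  r3←0x8f
3: ✓ CMP  NZCV=0011
4: ✓ MOVHI  r1←0x04
5: · MOVEQ
6: ✓ MOVLE  r0←0x39

EXEC = [1,2,4,6]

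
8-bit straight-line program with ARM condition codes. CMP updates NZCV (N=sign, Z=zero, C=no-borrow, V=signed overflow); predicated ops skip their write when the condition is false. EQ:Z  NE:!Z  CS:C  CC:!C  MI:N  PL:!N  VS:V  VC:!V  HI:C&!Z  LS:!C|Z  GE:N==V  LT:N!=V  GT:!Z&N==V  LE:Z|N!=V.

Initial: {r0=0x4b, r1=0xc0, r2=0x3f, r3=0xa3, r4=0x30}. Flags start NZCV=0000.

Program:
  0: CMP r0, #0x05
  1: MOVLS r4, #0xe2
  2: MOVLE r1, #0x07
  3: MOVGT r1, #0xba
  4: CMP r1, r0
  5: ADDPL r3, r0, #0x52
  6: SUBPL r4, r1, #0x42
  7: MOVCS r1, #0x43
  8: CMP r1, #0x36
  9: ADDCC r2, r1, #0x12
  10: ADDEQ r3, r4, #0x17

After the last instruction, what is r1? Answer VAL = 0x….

0: ✓ CMP  NZCV=0010
1: · MOVLS
2: · MOVLE
3: ✓ MOVGT  r1←0xba
4: ✓ CMP  NZCV=0011
5: ✓ ADDPL  r3←0x9d
6: ✓ SUBPL  r4←0x78
7: ✓ MOVCS  r1←0x43
8: ✓ CMP  NZCV=0010
9: · ADDCC
10: · ADDEQ

VAL = 0x43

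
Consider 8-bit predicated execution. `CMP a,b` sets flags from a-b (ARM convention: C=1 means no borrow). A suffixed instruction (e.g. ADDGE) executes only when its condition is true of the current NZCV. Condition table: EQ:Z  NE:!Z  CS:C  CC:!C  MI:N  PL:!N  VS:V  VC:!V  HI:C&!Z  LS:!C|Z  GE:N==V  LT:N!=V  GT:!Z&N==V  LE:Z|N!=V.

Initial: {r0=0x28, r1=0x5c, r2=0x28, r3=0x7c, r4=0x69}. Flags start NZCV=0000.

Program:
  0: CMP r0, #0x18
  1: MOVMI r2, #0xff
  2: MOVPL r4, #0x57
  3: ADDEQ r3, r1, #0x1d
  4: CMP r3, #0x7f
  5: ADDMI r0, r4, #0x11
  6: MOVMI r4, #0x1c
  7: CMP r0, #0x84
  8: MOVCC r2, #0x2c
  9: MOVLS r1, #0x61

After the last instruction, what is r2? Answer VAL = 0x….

VAL = 0x2c

0: ✓ CMP  NZCV=0010
1: · MOVMI
2: ✓ MOVPL  r4←0x57
3: · ADDEQ
4: ✓ CMP  NZCV=1000
5: ✓ ADDMI  r0←0x68
6: ✓ MOVMI  r4←0x1c
7: ✓ CMP  NZCV=1001
8: ✓ MOVCC  r2←0x2c
9: ✓ MOVLS  r1←0x61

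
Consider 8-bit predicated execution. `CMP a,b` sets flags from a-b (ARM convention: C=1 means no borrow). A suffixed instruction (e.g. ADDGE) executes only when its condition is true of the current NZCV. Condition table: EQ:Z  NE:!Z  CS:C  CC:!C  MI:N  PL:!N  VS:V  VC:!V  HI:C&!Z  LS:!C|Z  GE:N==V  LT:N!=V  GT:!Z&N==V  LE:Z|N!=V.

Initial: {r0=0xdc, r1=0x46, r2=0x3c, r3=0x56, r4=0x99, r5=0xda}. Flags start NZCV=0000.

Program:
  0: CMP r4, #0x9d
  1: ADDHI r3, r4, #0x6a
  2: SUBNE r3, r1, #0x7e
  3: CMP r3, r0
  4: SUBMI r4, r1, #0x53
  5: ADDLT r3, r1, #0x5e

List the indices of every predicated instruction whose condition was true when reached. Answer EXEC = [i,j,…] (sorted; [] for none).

EXEC = [2,4,5]

[0] flags=1000 → (cmp)
[1] flags=1000 HI?F → skip
[2] flags=1000 NE?T → r3=0xc8
[3] flags=1000 → (cmp)
[4] flags=1000 MI?T → r4=0xf3
[5] flags=1000 LT?T → r3=0xa4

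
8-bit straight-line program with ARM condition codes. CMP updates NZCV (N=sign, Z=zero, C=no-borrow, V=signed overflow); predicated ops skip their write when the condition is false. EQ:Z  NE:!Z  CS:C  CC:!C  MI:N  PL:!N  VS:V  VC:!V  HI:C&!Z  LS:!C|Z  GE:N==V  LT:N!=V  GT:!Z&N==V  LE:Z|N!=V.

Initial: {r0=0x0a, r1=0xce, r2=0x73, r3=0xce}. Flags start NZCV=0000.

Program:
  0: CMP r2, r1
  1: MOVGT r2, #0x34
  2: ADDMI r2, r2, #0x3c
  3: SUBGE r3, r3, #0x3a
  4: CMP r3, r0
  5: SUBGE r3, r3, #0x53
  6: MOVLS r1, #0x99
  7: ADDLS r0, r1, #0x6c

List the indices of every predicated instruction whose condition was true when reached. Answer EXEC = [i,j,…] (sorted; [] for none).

0: ✓ CMP  NZCV=1001
1: ✓ MOVGT  r2←0x34
2: ✓ ADDMI  r2←0x70
3: ✓ SUBGE  r3←0x94
4: ✓ CMP  NZCV=1010
5: · SUBGE
6: · MOVLS
7: · ADDLS

EXEC = [1,2,3]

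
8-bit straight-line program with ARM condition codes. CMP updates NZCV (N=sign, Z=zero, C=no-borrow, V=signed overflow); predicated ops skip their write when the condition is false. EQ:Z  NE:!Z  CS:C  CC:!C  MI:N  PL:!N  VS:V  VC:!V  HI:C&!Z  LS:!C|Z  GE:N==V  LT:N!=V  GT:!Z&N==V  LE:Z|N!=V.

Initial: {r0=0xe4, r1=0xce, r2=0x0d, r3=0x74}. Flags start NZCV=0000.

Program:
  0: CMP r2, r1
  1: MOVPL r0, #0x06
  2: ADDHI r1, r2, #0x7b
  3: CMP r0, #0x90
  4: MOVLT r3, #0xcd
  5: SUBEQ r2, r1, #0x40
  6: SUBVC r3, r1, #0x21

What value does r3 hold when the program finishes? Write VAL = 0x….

[0] flags=0000 → (cmp)
[1] flags=0000 PL?T → r0=0x06
[2] flags=0000 HI?F → skip
[3] flags=0000 → (cmp)
[4] flags=0000 LT?F → skip
[5] flags=0000 EQ?F → skip
[6] flags=0000 VC?T → r3=0xad

VAL = 0xad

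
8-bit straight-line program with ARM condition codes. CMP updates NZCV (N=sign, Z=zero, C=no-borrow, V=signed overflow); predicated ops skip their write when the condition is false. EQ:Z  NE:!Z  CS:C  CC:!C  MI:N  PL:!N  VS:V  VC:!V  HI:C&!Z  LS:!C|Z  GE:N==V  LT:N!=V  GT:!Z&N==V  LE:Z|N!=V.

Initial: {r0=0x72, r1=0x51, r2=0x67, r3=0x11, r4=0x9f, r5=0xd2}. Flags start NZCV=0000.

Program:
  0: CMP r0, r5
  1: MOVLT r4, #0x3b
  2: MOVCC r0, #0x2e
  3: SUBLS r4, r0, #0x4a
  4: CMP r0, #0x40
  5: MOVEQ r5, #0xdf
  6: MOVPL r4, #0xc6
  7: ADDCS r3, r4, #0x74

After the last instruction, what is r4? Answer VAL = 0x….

VAL = 0xe4

[0] flags=1001 → (cmp)
[1] flags=1001 LT?F → skip
[2] flags=1001 CC?T → r0=0x2e
[3] flags=1001 LS?T → r4=0xe4
[4] flags=1000 → (cmp)
[5] flags=1000 EQ?F → skip
[6] flags=1000 PL?F → skip
[7] flags=1000 CS?F → skip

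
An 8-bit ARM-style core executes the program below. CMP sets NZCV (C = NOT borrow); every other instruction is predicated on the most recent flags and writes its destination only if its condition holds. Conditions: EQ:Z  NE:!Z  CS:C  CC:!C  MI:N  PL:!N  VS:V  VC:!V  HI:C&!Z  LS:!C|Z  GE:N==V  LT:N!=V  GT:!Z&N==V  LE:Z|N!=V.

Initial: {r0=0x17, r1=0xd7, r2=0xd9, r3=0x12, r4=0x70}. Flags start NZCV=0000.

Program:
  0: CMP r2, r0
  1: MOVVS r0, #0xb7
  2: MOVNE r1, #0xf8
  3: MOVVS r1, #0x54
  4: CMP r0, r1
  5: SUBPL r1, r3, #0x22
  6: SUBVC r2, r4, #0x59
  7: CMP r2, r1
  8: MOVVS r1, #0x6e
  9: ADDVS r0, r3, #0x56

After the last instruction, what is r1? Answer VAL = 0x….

VAL = 0xf0

0: ✓ CMP  NZCV=1010
1: · MOVVS
2: ✓ MOVNE  r1←0xf8
3: · MOVVS
4: ✓ CMP  NZCV=0000
5: ✓ SUBPL  r1←0xf0
6: ✓ SUBVC  r2←0x17
7: ✓ CMP  NZCV=0000
8: · MOVVS
9: · ADDVS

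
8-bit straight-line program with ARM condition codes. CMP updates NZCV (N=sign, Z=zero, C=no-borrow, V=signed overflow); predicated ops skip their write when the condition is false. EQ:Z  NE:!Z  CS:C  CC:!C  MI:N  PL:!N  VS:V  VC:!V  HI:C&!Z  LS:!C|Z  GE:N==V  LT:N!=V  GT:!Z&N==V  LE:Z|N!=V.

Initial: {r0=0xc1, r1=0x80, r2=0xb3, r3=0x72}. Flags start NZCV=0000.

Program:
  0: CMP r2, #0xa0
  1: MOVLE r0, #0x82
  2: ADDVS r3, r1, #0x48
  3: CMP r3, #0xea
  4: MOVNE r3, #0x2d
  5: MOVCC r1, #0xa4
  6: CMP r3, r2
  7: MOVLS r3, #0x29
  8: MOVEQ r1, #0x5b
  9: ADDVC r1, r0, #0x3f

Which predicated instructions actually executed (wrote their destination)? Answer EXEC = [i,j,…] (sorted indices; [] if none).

EXEC = [4,5,7,9]

0: ✓ CMP  NZCV=0010
1: · MOVLE
2: · ADDVS
3: ✓ CMP  NZCV=1001
4: ✓ MOVNE  r3←0x2d
5: ✓ MOVCC  r1←0xa4
6: ✓ CMP  NZCV=0000
7: ✓ MOVLS  r3←0x29
8: · MOVEQ
9: ✓ ADDVC  r1←0x00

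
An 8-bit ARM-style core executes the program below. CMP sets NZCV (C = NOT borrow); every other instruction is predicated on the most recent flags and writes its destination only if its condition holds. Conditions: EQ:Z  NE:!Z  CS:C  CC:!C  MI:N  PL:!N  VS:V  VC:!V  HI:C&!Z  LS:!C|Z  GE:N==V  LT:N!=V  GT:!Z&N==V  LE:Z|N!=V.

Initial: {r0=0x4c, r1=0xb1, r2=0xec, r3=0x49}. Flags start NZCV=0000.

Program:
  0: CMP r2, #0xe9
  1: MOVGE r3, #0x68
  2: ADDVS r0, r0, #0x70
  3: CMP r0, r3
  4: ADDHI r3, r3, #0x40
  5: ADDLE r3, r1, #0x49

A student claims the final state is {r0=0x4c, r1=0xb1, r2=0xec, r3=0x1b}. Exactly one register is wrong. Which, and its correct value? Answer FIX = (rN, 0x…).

FIX = (r3, 0xfa)

[0] flags=0010 → (cmp)
[1] flags=0010 GE?T → r3=0x68
[2] flags=0010 VS?F → skip
[3] flags=1000 → (cmp)
[4] flags=1000 HI?F → skip
[5] flags=1000 LE?T → r3=0xfa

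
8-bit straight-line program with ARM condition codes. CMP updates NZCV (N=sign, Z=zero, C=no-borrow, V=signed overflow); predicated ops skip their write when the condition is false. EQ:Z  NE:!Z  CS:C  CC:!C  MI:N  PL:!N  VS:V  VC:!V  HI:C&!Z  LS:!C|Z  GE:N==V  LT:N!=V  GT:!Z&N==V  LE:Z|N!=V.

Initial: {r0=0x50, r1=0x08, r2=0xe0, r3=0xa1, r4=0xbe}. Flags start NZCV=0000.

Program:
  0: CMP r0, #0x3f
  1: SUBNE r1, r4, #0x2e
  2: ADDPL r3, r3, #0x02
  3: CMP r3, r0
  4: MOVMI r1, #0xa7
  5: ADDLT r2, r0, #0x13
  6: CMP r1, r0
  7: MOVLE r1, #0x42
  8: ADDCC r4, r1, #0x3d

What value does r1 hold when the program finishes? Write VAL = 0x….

[0] flags=0010 → (cmp)
[1] flags=0010 NE?T → r1=0x90
[2] flags=0010 PL?T → r3=0xa3
[3] flags=0011 → (cmp)
[4] flags=0011 MI?F → skip
[5] flags=0011 LT?T → r2=0x63
[6] flags=0011 → (cmp)
[7] flags=0011 LE?T → r1=0x42
[8] flags=0011 CC?F → skip

VAL = 0x42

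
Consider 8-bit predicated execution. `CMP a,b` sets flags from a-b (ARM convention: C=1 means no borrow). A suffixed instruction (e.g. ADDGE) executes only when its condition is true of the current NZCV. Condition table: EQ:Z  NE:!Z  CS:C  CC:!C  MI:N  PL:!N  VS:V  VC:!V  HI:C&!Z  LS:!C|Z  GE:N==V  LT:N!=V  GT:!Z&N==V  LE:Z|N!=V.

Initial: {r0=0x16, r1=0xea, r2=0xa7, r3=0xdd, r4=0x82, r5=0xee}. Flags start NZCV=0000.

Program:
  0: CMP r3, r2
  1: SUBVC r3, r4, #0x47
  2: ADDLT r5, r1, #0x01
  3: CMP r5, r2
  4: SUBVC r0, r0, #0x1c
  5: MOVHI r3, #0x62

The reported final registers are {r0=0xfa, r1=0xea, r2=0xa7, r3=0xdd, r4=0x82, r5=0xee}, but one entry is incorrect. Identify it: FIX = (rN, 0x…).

FIX = (r3, 0x62)

0: ✓ CMP  NZCV=0010
1: ✓ SUBVC  r3←0x3b
2: · ADDLT
3: ✓ CMP  NZCV=0010
4: ✓ SUBVC  r0←0xfa
5: ✓ MOVHI  r3←0x62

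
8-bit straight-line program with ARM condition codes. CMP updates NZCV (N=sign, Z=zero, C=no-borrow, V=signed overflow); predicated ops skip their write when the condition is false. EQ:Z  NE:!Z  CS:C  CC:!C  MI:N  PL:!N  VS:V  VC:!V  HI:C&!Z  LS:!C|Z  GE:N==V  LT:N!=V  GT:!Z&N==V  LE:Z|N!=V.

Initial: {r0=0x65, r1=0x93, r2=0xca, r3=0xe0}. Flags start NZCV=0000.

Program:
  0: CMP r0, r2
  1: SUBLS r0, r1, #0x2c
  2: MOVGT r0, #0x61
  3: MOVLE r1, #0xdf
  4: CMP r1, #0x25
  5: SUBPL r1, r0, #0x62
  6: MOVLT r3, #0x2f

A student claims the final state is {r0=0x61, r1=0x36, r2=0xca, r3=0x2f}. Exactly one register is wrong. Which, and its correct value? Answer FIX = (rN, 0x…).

[0] flags=1001 → (cmp)
[1] flags=1001 LS?T → r0=0x67
[2] flags=1001 GT?T → r0=0x61
[3] flags=1001 LE?F → skip
[4] flags=0011 → (cmp)
[5] flags=0011 PL?T → r1=0xff
[6] flags=0011 LT?T → r3=0x2f

FIX = (r1, 0xff)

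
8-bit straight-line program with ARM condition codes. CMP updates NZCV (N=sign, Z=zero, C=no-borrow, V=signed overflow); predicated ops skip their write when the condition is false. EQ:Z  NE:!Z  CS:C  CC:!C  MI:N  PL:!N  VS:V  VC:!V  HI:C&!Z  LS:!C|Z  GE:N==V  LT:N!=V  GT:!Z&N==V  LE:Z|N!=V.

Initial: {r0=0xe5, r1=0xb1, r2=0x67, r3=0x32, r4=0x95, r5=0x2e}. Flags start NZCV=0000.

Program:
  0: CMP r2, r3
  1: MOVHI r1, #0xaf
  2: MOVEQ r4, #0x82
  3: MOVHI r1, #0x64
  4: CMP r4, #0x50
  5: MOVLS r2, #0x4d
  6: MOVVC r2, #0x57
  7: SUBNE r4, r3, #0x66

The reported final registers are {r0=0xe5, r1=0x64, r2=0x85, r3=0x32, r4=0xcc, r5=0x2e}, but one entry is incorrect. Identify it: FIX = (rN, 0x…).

[0] flags=0010 → (cmp)
[1] flags=0010 HI?T → r1=0xaf
[2] flags=0010 EQ?F → skip
[3] flags=0010 HI?T → r1=0x64
[4] flags=0011 → (cmp)
[5] flags=0011 LS?F → skip
[6] flags=0011 VC?F → skip
[7] flags=0011 NE?T → r4=0xcc

FIX = (r2, 0x67)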